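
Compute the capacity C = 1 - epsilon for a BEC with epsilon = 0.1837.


C = 1 - epsilon = 1 - 0.1837 = 0.8163

0.8163 bits


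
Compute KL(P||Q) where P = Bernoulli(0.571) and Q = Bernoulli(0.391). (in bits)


KL = p*log2(p/q) + (1-p)*log2((1-p)/(1-q)) = 0.571*log2(0.571/0.391) + 0.429*log2(0.429/0.609) = 0.0951

0.0951 bits


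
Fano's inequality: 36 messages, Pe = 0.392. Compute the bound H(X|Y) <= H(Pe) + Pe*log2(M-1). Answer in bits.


H(Pe) = -Pe*log2(Pe) - (1-Pe)*log2(1-Pe) = -0.392*log2(0.392) - 0.608*log2(0.608) = 0.529621 + 0.436457 = 0.9661. Pe*log2(M-1) = 0.392*log2(35) = 2.010679. Bound = H(Pe) + Pe*log2(M-1) = 0.529621 + 0.436457 + 2.010679 = 2.9768

2.9768 bits


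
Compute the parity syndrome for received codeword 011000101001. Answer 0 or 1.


Syndrome = XOR of all bits = 0 XOR 1 XOR 1 XOR 0 XOR 0 XOR 0 XOR 1 XOR 0 XOR 1 XOR 0 XOR 0 XOR 1 = 1

1


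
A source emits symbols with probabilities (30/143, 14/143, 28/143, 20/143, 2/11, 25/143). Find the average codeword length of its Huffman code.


Huffman construction (repeatedly merge the two least-probable nodes; each merge adds 1 bit to every symbol beneath it): 14/143 + 20/143 = 34/143; 25/143 + 2/11 = 51/143; 28/143 + 30/143 = 58/143; 34/143 + 51/143 = 85/143; 58/143 + 85/143 = 1. Resulting codeword lengths (in the order the probabilities were given): (2, 3, 2, 3, 3, 3). L_avg = sum(p_i * l_i) = 30/143*2 + 14/143*3 + 28/143*2 + 20/143*3 + 2/11*3 + 25/143*3 = 371/143 = 2.5944

2.5944 bits


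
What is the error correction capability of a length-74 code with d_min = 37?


Correction capability = floor((d-1)/2) = floor((37-1)/2) = 18

18 errors


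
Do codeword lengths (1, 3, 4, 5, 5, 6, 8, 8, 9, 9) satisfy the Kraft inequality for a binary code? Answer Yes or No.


Kraft sum = sum(2^(-l_i)) = 0.7773, need <= 1. Result: satisfied (a binary prefix-free code with these lengths exists)

Yes


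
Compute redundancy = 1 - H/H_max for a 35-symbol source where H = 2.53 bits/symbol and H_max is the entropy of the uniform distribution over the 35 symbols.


H_max = log2(K) = log2(35) = 5.1293 bits/symbol. Redundancy = 1 - H/H_max = 1 - 2.53/5.1293 = 1 - 0.4932 = 0.5068

0.5068


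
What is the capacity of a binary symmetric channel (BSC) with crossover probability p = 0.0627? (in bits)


H(p) = -p*log2(p) - (1-p)*log2(1-p) = -0.0627*log2(0.0627) - 0.9373*log2(0.9373) = 0.250511 + 0.087560 = 0.3381. C = 1 - H(p) = 1 - 0.3381 = 0.6619

0.6619 bits


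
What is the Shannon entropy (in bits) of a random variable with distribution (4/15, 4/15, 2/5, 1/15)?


H = -sum(p_i * log2(p_i)). Terms: -(4/15)*log2(4/15) = 0.508504; -(4/15)*log2(4/15) = 0.508504; -(2/5)*log2(2/5) = 0.528771; -(1/15)*log2(1/15) = 0.260459. H = 0.508504 + 0.508504 + 0.528771 + 0.260459 = 1.8062

1.8062 bits


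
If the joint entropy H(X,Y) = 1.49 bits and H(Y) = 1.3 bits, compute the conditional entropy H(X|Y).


H(X|Y) = H(X,Y) - H(Y) = 1.49 - 1.3 = 0.19

0.19 bits


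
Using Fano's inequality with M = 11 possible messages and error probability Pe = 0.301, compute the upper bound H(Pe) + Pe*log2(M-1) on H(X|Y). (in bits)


H(Pe) = -Pe*log2(Pe) - (1-Pe)*log2(1-Pe) = -0.301*log2(0.301) - 0.699*log2(0.699) = 0.521382 + 0.361128 = 0.8825. Pe*log2(M-1) = 0.301*log2(10) = 0.999900. Bound = H(Pe) + Pe*log2(M-1) = 0.521382 + 0.361128 + 0.999900 = 1.8824

1.8824 bits


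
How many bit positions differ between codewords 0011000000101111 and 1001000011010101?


Count differing positions: ^ . ^ . . . . . ^ ^ ^ ^ ^ . ^ . = 8 differences

8


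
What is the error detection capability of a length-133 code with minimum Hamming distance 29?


Detection capability = d_min - 1 = 29 - 1 = 28

28 errors


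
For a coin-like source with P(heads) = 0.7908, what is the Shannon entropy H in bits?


H = -p*log2(p) - (1-p)*log2(1-p). -0.7908*log2(0.7908) = 0.267777; -0.2092*log2(0.2092) = 0.472174. H = 0.267777 + 0.472174 = 0.74

0.74 bits


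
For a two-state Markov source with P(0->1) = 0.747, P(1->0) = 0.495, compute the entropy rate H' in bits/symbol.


Stationary distribution: pi_0 = p10/(p01+p10) = 0.3986, pi_1 = 0.6014. Entropy rate H' = pi_0*H(p01) + pi_1*H(p10) = 0.3986*0.816 + 0.6014*0.9999 = 0.9266

0.9266 bits/symbol


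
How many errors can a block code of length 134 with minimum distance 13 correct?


Correction capability = floor((d-1)/2) = floor((13-1)/2) = 6

6 errors


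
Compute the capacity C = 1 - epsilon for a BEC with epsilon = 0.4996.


C = 1 - epsilon = 1 - 0.4996 = 0.5004

0.5004 bits


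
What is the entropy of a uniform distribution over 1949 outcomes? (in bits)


H = log2(n) = log2(1949) = 10.9285

10.9285 bits


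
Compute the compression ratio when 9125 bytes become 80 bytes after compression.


Ratio = original / compressed = 9125 / 80 = 114.0625

114.0625


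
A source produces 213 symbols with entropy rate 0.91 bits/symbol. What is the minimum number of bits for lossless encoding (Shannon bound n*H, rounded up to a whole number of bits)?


Minimum bits >= n * H = 213 * 0.91 = 193.83, rounded up to a whole number of bits = 194

194 bits


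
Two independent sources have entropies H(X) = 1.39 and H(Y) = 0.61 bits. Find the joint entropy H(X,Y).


For independent variables, H(X,Y) = H(X) + H(Y) = 1.39 + 0.61 = 2.0

2.0 bits


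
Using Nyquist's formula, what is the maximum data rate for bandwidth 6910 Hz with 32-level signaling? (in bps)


Rate = 2 * B * log2(M) = 2 * 6910 * 5.0 = 69100.0

69100.0 bps


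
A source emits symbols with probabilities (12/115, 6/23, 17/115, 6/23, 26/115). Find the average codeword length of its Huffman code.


Huffman construction (repeatedly merge the two least-probable nodes; each merge adds 1 bit to every symbol beneath it): 12/115 + 17/115 = 29/115; 26/115 + 29/115 = 11/23; 6/23 + 6/23 = 12/23; 11/23 + 12/23 = 1. Resulting codeword lengths (in the order the probabilities were given): (3, 2, 3, 2, 2). L_avg = sum(p_i * l_i) = 12/115*3 + 6/23*2 + 17/115*3 + 6/23*2 + 26/115*2 = 259/115 = 2.2522

2.2522 bits


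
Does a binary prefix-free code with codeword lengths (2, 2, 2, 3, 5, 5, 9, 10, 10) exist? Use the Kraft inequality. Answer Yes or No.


Kraft sum = sum(2^(-l_i)) = 0.9414, need <= 1. Result: satisfied (a binary prefix-free code with these lengths exists)

Yes


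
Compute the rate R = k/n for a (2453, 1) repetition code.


Rate = k/n = 1/2453

1/2453


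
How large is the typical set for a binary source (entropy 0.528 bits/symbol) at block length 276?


log2|A_typical| = nH = 276 * 0.528 = 145.728, so |A_typical| ~ 2^145.728 = 7.388e+43

7.388e+43


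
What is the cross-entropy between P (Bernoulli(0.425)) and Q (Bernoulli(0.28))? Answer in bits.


H(P,Q) = -p*log2(q) - (1-p)*log2(1-q). -0.425*log2(0.28) = 0.780513; -0.575*log2(0.72) = 0.272510. H(P,Q) = 0.780513 + 0.272510 = 1.053

1.053 bits


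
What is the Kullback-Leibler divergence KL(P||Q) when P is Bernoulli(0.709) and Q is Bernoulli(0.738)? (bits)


KL = p*log2(p/q) + (1-p)*log2((1-p)/(1-q)) = 0.709*log2(0.709/0.738) + 0.291*log2(0.291/0.262) = 0.0031

0.0031 bits


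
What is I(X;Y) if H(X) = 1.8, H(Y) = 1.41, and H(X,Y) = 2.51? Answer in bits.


I(X;Y) = H(X) + H(Y) - H(X,Y) = 1.8 + 1.41 - 2.51 = 0.7

0.7 bits


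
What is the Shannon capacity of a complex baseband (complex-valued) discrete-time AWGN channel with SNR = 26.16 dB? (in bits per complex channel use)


SNR_linear = 10^(26.16/10) = 413.0475; C = log2(1 + SNR_linear) = log2(1 + 413.0475) = 8.6937

8.6937 bits/channel use


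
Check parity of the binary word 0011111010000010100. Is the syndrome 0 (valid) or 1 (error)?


Syndrome = XOR of all bits = 0 XOR 0 XOR 1 XOR 1 XOR 1 XOR 1 XOR 1 XOR 0 XOR 1 XOR 0 XOR 0 XOR 0 XOR 0 XOR 0 XOR 1 XOR 0 XOR 1 XOR 0 XOR 0 = 0

0


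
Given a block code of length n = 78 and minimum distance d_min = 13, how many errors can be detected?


Detection capability = d_min - 1 = 13 - 1 = 12

12 errors


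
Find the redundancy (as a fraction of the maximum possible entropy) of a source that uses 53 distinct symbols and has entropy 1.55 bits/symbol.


H_max = log2(K) = log2(53) = 5.7279 bits/symbol. Redundancy = 1 - H/H_max = 1 - 1.55/5.7279 = 1 - 0.2706 = 0.7294

0.7294


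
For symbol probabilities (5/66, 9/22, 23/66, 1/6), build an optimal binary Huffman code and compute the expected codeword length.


Huffman construction (repeatedly merge the two least-probable nodes; each merge adds 1 bit to every symbol beneath it): 5/66 + 1/6 = 8/33; 8/33 + 23/66 = 13/22; 9/22 + 13/22 = 1. Resulting codeword lengths (in the order the probabilities were given): (3, 1, 2, 3). L_avg = sum(p_i * l_i) = 5/66*3 + 9/22*1 + 23/66*2 + 1/6*3 = 11/6 = 1.8333

1.8333 bits


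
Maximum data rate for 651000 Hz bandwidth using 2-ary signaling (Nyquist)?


Rate = 2 * B * log2(M) = 2 * 651000 * 1.0 = 1302000.0

1302000.0 bps


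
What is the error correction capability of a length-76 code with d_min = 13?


Correction capability = floor((d-1)/2) = floor((13-1)/2) = 6

6 errors


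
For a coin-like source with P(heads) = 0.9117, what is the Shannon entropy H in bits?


H = -p*log2(p) - (1-p)*log2(1-p). -0.9117*log2(0.9117) = 0.121592; -0.0883*log2(0.0883) = 0.309177. H = 0.121592 + 0.309177 = 0.4308

0.4308 bits


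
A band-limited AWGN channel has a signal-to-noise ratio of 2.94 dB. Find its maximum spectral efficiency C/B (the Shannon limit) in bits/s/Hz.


SNR_linear = 10^(2.94/10) = 1.9679; C/B = log2(1 + SNR_linear) = log2(1 + 1.9679) = 1.5694

1.5694 bits/s/Hz


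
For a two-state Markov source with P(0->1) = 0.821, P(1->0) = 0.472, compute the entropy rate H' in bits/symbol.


Stationary distribution: pi_0 = p10/(p01+p10) = 0.365, pi_1 = 0.635. Entropy rate H' = pi_0*H(p01) + pi_1*H(p10) = 0.365*0.6779 + 0.635*0.9977 = 0.881

0.881 bits/symbol


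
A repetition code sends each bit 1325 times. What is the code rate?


Rate = k/n = 1/1325

1/1325


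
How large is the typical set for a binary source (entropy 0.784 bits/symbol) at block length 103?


log2|A_typical| = nH = 103 * 0.784 = 80.752, so |A_typical| ~ 2^80.752 = 2.036e+24

2.036e+24


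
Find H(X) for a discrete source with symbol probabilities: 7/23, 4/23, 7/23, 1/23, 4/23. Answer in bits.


H = -sum(p_i * log2(p_i)). Terms: -(7/23)*log2(7/23) = 0.522324; -(4/23)*log2(4/23) = 0.438880; -(7/23)*log2(7/23) = 0.522324; -(1/23)*log2(1/23) = 0.196677; -(4/23)*log2(4/23) = 0.438880. H = 0.522324 + 0.438880 + 0.522324 + 0.196677 + 0.438880 = 2.1191

2.1191 bits


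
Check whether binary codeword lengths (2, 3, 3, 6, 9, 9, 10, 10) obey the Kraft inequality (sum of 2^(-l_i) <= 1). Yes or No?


Kraft sum = sum(2^(-l_i)) = 0.5215, need <= 1. Result: satisfied (a binary prefix-free code with these lengths exists)

Yes


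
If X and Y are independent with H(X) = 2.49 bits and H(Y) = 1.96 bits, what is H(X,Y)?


For independent variables, H(X,Y) = H(X) + H(Y) = 2.49 + 1.96 = 4.45

4.45 bits


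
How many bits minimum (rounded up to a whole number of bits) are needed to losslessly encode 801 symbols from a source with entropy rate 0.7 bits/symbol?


Minimum bits >= n * H = 801 * 0.7 = 560.7, rounded up to a whole number of bits = 561

561 bits


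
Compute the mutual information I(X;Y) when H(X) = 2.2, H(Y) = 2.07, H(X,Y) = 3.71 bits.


I(X;Y) = H(X) + H(Y) - H(X,Y) = 2.2 + 2.07 - 3.71 = 0.56

0.56 bits


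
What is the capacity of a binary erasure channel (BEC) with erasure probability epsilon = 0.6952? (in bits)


C = 1 - epsilon = 1 - 0.6952 = 0.3048

0.3048 bits


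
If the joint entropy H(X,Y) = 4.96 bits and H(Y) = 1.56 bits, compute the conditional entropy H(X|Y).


H(X|Y) = H(X,Y) - H(Y) = 4.96 - 1.56 = 3.4

3.4 bits


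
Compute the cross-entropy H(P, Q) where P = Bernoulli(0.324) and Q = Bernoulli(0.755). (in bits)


H(P,Q) = -p*log2(q) - (1-p)*log2(1-q). -0.324*log2(0.755) = 0.131366; -0.676*log2(0.245) = 1.371703. H(P,Q) = 0.131366 + 1.371703 = 1.5031

1.5031 bits


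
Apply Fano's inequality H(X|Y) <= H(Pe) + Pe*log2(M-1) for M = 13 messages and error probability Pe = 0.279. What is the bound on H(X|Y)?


H(Pe) = -Pe*log2(Pe) - (1-Pe)*log2(1-Pe) = -0.279*log2(0.279) - 0.721*log2(0.721) = 0.513824 + 0.340261 = 0.8541. Pe*log2(M-1) = 0.279*log2(12) = 1.000205. Bound = H(Pe) + Pe*log2(M-1) = 0.513824 + 0.340261 + 1.000205 = 1.8543

1.8543 bits


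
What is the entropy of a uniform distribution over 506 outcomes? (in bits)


H = log2(n) = log2(506) = 8.983

8.983 bits


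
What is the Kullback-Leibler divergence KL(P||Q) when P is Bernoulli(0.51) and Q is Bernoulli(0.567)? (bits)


KL = p*log2(p/q) + (1-p)*log2((1-p)/(1-q)) = 0.51*log2(0.51/0.567) + 0.49*log2(0.49/0.433) = 0.0095

0.0095 bits


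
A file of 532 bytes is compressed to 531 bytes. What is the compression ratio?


Ratio = original / compressed = 532 / 531 = 1.0019

1.0019


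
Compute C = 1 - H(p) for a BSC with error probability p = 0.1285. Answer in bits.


H(p) = -p*log2(p) - (1-p)*log2(1-p) = -0.1285*log2(0.1285) - 0.8715*log2(0.8715) = 0.380381 + 0.172930 = 0.5533. C = 1 - H(p) = 1 - 0.5533 = 0.4467

0.4467 bits


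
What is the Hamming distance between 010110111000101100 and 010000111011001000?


Count differing positions: . . . ^ ^ . . . . . ^ ^ ^ . . ^ . . = 6 differences

6


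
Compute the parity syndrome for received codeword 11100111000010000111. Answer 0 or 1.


Syndrome = XOR of all bits = 1 XOR 1 XOR 1 XOR 0 XOR 0 XOR 1 XOR 1 XOR 1 XOR 0 XOR 0 XOR 0 XOR 0 XOR 1 XOR 0 XOR 0 XOR 0 XOR 0 XOR 1 XOR 1 XOR 1 = 0

0


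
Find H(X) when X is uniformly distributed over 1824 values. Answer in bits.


H = log2(n) = log2(1824) = 10.8329

10.8329 bits


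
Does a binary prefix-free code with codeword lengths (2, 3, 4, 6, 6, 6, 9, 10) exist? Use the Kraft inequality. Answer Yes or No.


Kraft sum = sum(2^(-l_i)) = 0.4873, need <= 1. Result: satisfied (a binary prefix-free code with these lengths exists)

Yes


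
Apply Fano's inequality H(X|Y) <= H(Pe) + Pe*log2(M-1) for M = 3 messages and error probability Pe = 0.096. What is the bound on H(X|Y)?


H(Pe) = -Pe*log2(Pe) - (1-Pe)*log2(1-Pe) = -0.096*log2(0.096) - 0.904*log2(0.904) = 0.324559 + 0.131627 = 0.4562. Pe*log2(M-1) = 0.096*log2(2) = 0.096000. Bound = H(Pe) + Pe*log2(M-1) = 0.324559 + 0.131627 + 0.096000 = 0.5522

0.5522 bits


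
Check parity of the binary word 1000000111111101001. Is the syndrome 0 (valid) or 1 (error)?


Syndrome = XOR of all bits = 1 XOR 0 XOR 0 XOR 0 XOR 0 XOR 0 XOR 0 XOR 1 XOR 1 XOR 1 XOR 1 XOR 1 XOR 1 XOR 1 XOR 0 XOR 1 XOR 0 XOR 0 XOR 1 = 0

0


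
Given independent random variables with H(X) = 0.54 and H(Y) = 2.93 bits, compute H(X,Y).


For independent variables, H(X,Y) = H(X) + H(Y) = 0.54 + 2.93 = 3.47

3.47 bits


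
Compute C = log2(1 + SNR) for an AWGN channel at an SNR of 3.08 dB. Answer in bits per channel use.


SNR_linear = 10^(3.08/10) = 2.0324; C = log2(1 + SNR_linear) = log2(1 + 2.0324) = 1.6004

1.6004 bits/channel use


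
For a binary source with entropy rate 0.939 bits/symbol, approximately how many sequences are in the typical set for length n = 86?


log2|A_typical| = nH = 86 * 0.939 = 80.754, so |A_typical| ~ 2^80.754 = 2.039e+24

2.039e+24


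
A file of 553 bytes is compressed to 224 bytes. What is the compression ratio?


Ratio = original / compressed = 553 / 224 = 2.4688

2.4688


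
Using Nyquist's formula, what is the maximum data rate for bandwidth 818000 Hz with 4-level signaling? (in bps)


Rate = 2 * B * log2(M) = 2 * 818000 * 2.0 = 3272000.0

3272000.0 bps


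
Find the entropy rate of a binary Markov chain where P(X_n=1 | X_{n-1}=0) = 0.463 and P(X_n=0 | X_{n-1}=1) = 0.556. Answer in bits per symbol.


Stationary distribution: pi_0 = p10/(p01+p10) = 0.5456, pi_1 = 0.4544. Entropy rate H' = pi_0*H(p01) + pi_1*H(p10) = 0.5456*0.996 + 0.4544*0.9909 = 0.9937

0.9937 bits/symbol


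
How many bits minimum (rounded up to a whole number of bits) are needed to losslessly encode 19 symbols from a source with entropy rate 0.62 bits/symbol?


Minimum bits >= n * H = 19 * 0.62 = 11.78, rounded up to a whole number of bits = 12

12 bits


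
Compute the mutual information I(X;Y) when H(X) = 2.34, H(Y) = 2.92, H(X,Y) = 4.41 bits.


I(X;Y) = H(X) + H(Y) - H(X,Y) = 2.34 + 2.92 - 4.41 = 0.85

0.85 bits


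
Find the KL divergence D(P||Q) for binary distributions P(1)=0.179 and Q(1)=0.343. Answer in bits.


KL = p*log2(p/q) + (1-p)*log2((1-p)/(1-q)) = 0.179*log2(0.179/0.343) + 0.821*log2(0.821/0.657) = 0.096

0.096 bits


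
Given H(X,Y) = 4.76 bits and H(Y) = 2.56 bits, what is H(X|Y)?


H(X|Y) = H(X,Y) - H(Y) = 4.76 - 2.56 = 2.2

2.2 bits


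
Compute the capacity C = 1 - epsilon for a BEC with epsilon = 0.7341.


C = 1 - epsilon = 1 - 0.7341 = 0.2659

0.2659 bits


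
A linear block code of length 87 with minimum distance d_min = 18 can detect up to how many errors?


Detection capability = d_min - 1 = 18 - 1 = 17

17 errors


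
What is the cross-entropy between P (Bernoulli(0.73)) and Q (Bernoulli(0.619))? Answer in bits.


H(P,Q) = -p*log2(q) - (1-p)*log2(1-q). -0.73*log2(0.619) = 0.505152; -0.27*log2(0.381) = 0.375877. H(P,Q) = 0.505152 + 0.375877 = 0.881

0.881 bits


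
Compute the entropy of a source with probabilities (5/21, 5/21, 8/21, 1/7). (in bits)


H = -sum(p_i * log2(p_i)). Terms: -(5/21)*log2(5/21) = 0.492950; -(5/21)*log2(5/21) = 0.492950; -(8/21)*log2(8/21) = 0.530407; -(1/7)*log2(1/7) = 0.401051. H = 0.492950 + 0.492950 + 0.530407 + 0.401051 = 1.9174

1.9174 bits


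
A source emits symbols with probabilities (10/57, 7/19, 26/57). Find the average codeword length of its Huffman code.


Huffman construction (repeatedly merge the two least-probable nodes; each merge adds 1 bit to every symbol beneath it): 10/57 + 7/19 = 31/57; 26/57 + 31/57 = 1. Resulting codeword lengths (in the order the probabilities were given): (2, 2, 1). L_avg = sum(p_i * l_i) = 10/57*2 + 7/19*2 + 26/57*1 = 88/57 = 1.5439

1.5439 bits


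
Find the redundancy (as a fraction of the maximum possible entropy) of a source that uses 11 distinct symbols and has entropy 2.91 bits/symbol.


H_max = log2(K) = log2(11) = 3.4594 bits/symbol. Redundancy = 1 - H/H_max = 1 - 2.91/3.4594 = 1 - 0.8412 = 0.1588

0.1588


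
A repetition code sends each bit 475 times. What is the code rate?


Rate = k/n = 1/475

1/475


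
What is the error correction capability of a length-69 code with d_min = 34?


Correction capability = floor((d-1)/2) = floor((34-1)/2) = 16

16 errors


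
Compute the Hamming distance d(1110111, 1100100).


Count differing positions: . . ^ . . ^ ^ = 3 differences

3


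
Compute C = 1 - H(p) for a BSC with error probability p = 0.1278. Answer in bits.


H(p) = -p*log2(p) - (1-p)*log2(1-p) = -0.1278*log2(0.1278) - 0.8722*log2(0.8722) = 0.379316 + 0.172058 = 0.5514. C = 1 - H(p) = 1 - 0.5514 = 0.4486

0.4486 bits


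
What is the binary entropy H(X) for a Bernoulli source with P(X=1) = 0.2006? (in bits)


H = -p*log2(p) - (1-p)*log2(1-p). -0.2006*log2(0.2006) = 0.464912; -0.7994*log2(0.7994) = 0.258215. H = 0.464912 + 0.258215 = 0.7231

0.7231 bits


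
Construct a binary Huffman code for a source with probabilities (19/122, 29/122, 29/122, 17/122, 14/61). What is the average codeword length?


Huffman construction (repeatedly merge the two least-probable nodes; each merge adds 1 bit to every symbol beneath it): 17/122 + 19/122 = 18/61; 14/61 + 29/122 = 57/122; 29/122 + 18/61 = 65/122; 57/122 + 65/122 = 1. Resulting codeword lengths (in the order the probabilities were given): (3, 2, 2, 3, 2). L_avg = sum(p_i * l_i) = 19/122*3 + 29/122*2 + 29/122*2 + 17/122*3 + 14/61*2 = 140/61 = 2.2951

2.2951 bits


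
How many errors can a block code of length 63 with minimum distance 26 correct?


Correction capability = floor((d-1)/2) = floor((26-1)/2) = 12

12 errors


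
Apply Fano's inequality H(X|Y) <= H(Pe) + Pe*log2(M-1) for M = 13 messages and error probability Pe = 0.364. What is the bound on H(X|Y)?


H(Pe) = -Pe*log2(Pe) - (1-Pe)*log2(1-Pe) = -0.364*log2(0.364) - 0.636*log2(0.636) = 0.530708 + 0.415245 = 0.946. Pe*log2(M-1) = 0.364*log2(12) = 1.304926. Bound = H(Pe) + Pe*log2(M-1) = 0.530708 + 0.415245 + 1.304926 = 2.2509

2.2509 bits


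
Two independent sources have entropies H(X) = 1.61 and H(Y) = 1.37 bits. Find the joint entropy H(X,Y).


For independent variables, H(X,Y) = H(X) + H(Y) = 1.61 + 1.37 = 2.98

2.98 bits


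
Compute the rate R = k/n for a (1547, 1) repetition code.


Rate = k/n = 1/1547

1/1547


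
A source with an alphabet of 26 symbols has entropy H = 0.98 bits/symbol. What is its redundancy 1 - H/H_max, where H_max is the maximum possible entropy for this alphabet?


H_max = log2(K) = log2(26) = 4.7004 bits/symbol. Redundancy = 1 - H/H_max = 1 - 0.98/4.7004 = 1 - 0.2085 = 0.7915

0.7915


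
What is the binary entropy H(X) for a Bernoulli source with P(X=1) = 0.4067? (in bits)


H = -p*log2(p) - (1-p)*log2(1-p). -0.4067*log2(0.4067) = 0.527882; -0.5933*log2(0.5933) = 0.446854. H = 0.527882 + 0.446854 = 0.9747

0.9747 bits


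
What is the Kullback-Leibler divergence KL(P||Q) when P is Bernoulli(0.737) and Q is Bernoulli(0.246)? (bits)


KL = p*log2(p/q) + (1-p)*log2((1-p)/(1-q)) = 0.737*log2(0.737/0.246) + 0.263*log2(0.263/0.754) = 0.767

0.767 bits


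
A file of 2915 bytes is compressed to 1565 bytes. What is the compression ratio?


Ratio = original / compressed = 2915 / 1565 = 1.8626

1.8626


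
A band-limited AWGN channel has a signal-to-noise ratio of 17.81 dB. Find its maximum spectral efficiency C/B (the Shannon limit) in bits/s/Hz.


SNR_linear = 10^(17.81/10) = 60.3949; C/B = log2(1 + SNR_linear) = log2(1 + 60.3949) = 5.94

5.94 bits/s/Hz


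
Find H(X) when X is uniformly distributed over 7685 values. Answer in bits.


H = log2(n) = log2(7685) = 12.9078

12.9078 bits


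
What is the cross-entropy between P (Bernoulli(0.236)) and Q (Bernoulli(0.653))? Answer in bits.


H(P,Q) = -p*log2(q) - (1-p)*log2(1-q). -0.236*log2(0.653) = 0.145103; -0.764*log2(0.347) = 1.166622. H(P,Q) = 0.145103 + 1.166622 = 1.3117

1.3117 bits


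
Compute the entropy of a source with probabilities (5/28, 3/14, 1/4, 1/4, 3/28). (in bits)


H = -sum(p_i * log2(p_i)). Terms: -(5/28)*log2(5/28) = 0.443826; -(3/14)*log2(3/14) = 0.476227; -(1/4)*log2(1/4) = 0.500000; -(1/4)*log2(1/4) = 0.500000; -(3/28)*log2(3/28) = 0.345256. H = 0.443826 + 0.476227 + 0.500000 + 0.500000 + 0.345256 = 2.2653

2.2653 bits


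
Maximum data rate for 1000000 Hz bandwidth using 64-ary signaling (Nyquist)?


Rate = 2 * B * log2(M) = 2 * 1000000 * 6.0 = 12000000.0

12000000.0 bps


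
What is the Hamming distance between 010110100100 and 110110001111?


Count differing positions: ^ . . . . . ^ . ^ . ^ ^ = 5 differences

5


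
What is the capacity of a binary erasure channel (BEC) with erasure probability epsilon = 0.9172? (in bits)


C = 1 - epsilon = 1 - 0.9172 = 0.0828

0.0828 bits


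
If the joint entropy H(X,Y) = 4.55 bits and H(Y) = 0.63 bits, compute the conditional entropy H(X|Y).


H(X|Y) = H(X,Y) - H(Y) = 4.55 - 0.63 = 3.92

3.92 bits


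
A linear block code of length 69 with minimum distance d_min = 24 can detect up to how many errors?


Detection capability = d_min - 1 = 24 - 1 = 23

23 errors


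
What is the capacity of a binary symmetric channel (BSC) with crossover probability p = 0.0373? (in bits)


H(p) = -p*log2(p) - (1-p)*log2(1-p) = -0.0373*log2(0.0373) - 0.9627*log2(0.9627) = 0.176977 + 0.052796 = 0.2298. C = 1 - H(p) = 1 - 0.2298 = 0.7702

0.7702 bits


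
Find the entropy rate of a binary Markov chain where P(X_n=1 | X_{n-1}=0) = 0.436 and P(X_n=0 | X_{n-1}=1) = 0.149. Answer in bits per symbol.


Stationary distribution: pi_0 = p10/(p01+p10) = 0.2547, pi_1 = 0.7453. Entropy rate H' = pi_0*H(p01) + pi_1*H(p10) = 0.2547*0.9881 + 0.7453*0.6073 = 0.7043

0.7043 bits/symbol


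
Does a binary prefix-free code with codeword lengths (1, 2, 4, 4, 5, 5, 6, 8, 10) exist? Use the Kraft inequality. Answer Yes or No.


Kraft sum = sum(2^(-l_i)) = 0.958, need <= 1. Result: satisfied (a binary prefix-free code with these lengths exists)

Yes


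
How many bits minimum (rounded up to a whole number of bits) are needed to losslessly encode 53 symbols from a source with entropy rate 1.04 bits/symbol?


Minimum bits >= n * H = 53 * 1.04 = 55.12, rounded up to a whole number of bits = 56

56 bits


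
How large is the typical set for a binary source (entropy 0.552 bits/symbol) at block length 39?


log2|A_typical| = nH = 39 * 0.552 = 21.528, so |A_typical| ~ 2^21.528 = 3.024e+06

3.024e+06


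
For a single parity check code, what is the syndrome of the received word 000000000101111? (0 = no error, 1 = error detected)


Syndrome = XOR of all bits = 0 XOR 0 XOR 0 XOR 0 XOR 0 XOR 0 XOR 0 XOR 0 XOR 0 XOR 1 XOR 0 XOR 1 XOR 1 XOR 1 XOR 1 = 1

1


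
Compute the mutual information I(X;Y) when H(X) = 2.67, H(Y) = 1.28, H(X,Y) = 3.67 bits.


I(X;Y) = H(X) + H(Y) - H(X,Y) = 2.67 + 1.28 - 3.67 = 0.28

0.28 bits


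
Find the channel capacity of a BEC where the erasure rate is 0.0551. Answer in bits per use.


C = 1 - epsilon = 1 - 0.0551 = 0.9449

0.9449 bits


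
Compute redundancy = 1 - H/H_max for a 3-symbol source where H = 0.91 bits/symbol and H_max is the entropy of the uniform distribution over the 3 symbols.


H_max = log2(K) = log2(3) = 1.585 bits/symbol. Redundancy = 1 - H/H_max = 1 - 0.91/1.585 = 1 - 0.5741 = 0.4259

0.4259


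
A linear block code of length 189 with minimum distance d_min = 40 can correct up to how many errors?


Correction capability = floor((d-1)/2) = floor((40-1)/2) = 19

19 errors


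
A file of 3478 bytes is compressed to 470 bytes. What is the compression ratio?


Ratio = original / compressed = 3478 / 470 = 7.4

7.4


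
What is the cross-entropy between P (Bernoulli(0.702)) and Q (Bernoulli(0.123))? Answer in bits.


H(P,Q) = -p*log2(q) - (1-p)*log2(1-q). -0.702*log2(0.123) = 2.122335; -0.298*log2(0.877) = 0.056427. H(P,Q) = 2.122335 + 0.056427 = 2.1788

2.1788 bits


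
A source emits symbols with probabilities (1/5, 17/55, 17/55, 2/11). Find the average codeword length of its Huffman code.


Huffman construction (repeatedly merge the two least-probable nodes; each merge adds 1 bit to every symbol beneath it): 2/11 + 1/5 = 21/55; 17/55 + 17/55 = 34/55; 21/55 + 34/55 = 1. Resulting codeword lengths (in the order the probabilities were given): (2, 2, 2, 2). L_avg = sum(p_i * l_i) = 1/5*2 + 17/55*2 + 17/55*2 + 2/11*2 = 2

2.0 bits


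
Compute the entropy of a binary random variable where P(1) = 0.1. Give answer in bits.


H = -p*log2(p) - (1-p)*log2(1-p). -0.1*log2(0.1) = 0.332193; -0.9*log2(0.9) = 0.136803. H = 0.332193 + 0.136803 = 0.469

0.469 bits


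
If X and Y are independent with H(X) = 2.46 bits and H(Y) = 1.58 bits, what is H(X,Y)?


For independent variables, H(X,Y) = H(X) + H(Y) = 2.46 + 1.58 = 4.04

4.04 bits


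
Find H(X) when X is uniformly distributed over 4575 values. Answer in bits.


H = log2(n) = log2(4575) = 12.1596

12.1596 bits


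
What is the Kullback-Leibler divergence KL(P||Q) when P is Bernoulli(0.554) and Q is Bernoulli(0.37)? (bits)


KL = p*log2(p/q) + (1-p)*log2((1-p)/(1-q)) = 0.554*log2(0.554/0.37) + 0.446*log2(0.446/0.63) = 0.1004

0.1004 bits


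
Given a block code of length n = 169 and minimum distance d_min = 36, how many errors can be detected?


Detection capability = d_min - 1 = 36 - 1 = 35

35 errors


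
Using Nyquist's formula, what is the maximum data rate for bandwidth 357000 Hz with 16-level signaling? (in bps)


Rate = 2 * B * log2(M) = 2 * 357000 * 4.0 = 2856000.0

2856000.0 bps


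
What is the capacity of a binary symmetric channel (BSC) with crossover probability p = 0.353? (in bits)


H(p) = -p*log2(p) - (1-p)*log2(1-p) = -0.353*log2(0.353) - 0.647*log2(0.647) = 0.530298 + 0.406421 = 0.9367. C = 1 - H(p) = 1 - 0.9367 = 0.0633

0.0633 bits


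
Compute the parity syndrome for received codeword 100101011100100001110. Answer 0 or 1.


Syndrome = XOR of all bits = 1 XOR 0 XOR 0 XOR 1 XOR 0 XOR 1 XOR 0 XOR 1 XOR 1 XOR 1 XOR 0 XOR 0 XOR 1 XOR 0 XOR 0 XOR 0 XOR 0 XOR 1 XOR 1 XOR 1 XOR 0 = 0

0


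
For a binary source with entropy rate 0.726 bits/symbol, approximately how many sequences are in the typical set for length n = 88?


log2|A_typical| = nH = 88 * 0.726 = 63.888, so |A_typical| ~ 2^63.888 = 1.707e+19

1.707e+19


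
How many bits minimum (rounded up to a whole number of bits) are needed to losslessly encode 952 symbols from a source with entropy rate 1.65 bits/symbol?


Minimum bits >= n * H = 952 * 1.65 = 1570.8, rounded up to a whole number of bits = 1571

1571 bits


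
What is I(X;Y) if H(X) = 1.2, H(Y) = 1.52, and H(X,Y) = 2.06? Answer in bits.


I(X;Y) = H(X) + H(Y) - H(X,Y) = 1.2 + 1.52 - 2.06 = 0.66

0.66 bits


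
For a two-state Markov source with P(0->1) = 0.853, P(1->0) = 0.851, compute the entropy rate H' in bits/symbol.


Stationary distribution: pi_0 = p10/(p01+p10) = 0.4994, pi_1 = 0.5006. Entropy rate H' = pi_0*H(p01) + pi_1*H(p10) = 0.4994*0.6023 + 0.5006*0.6073 = 0.6048

0.6048 bits/symbol


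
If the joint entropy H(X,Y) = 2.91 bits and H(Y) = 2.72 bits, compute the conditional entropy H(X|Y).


H(X|Y) = H(X,Y) - H(Y) = 2.91 - 2.72 = 0.19

0.19 bits


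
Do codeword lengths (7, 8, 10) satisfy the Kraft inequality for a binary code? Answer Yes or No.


Kraft sum = sum(2^(-l_i)) = 0.0127, need <= 1. Result: satisfied (a binary prefix-free code with these lengths exists)

Yes


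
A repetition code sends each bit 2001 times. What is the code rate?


Rate = k/n = 1/2001

1/2001


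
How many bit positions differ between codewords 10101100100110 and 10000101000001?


Count differing positions: . . ^ . ^ . . ^ ^ . . ^ ^ ^ = 7 differences

7


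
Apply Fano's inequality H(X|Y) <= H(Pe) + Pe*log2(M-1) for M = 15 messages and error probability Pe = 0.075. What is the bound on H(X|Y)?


H(Pe) = -Pe*log2(Pe) - (1-Pe)*log2(1-Pe) = -0.075*log2(0.075) - 0.925*log2(0.925) = 0.280272 + 0.104039 = 0.3843. Pe*log2(M-1) = 0.075*log2(14) = 0.285552. Bound = H(Pe) + Pe*log2(M-1) = 0.280272 + 0.104039 + 0.285552 = 0.6699

0.6699 bits


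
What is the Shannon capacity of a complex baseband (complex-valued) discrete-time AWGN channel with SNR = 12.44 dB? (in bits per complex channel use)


SNR_linear = 10^(12.44/10) = 17.5388; C = log2(1 + SNR_linear) = log2(1 + 17.5388) = 4.2125

4.2125 bits/channel use


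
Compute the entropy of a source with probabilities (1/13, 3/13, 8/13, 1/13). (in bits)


H = -sum(p_i * log2(p_i)). Terms: -(1/13)*log2(1/13) = 0.284649; -(3/13)*log2(3/13) = 0.488187; -(8/13)*log2(8/13) = 0.431040; -(1/13)*log2(1/13) = 0.284649. H = 0.284649 + 0.488187 + 0.431040 + 0.284649 = 1.4885

1.4885 bits


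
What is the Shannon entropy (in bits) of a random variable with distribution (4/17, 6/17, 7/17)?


H = -sum(p_i * log2(p_i)). Terms: -(4/17)*log2(4/17) = 0.491168; -(6/17)*log2(6/17) = 0.530294; -(7/17)*log2(7/17) = 0.527103. H = 0.491168 + 0.530294 + 0.527103 = 1.5486

1.5486 bits


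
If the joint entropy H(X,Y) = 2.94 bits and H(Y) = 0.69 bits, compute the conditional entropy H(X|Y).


H(X|Y) = H(X,Y) - H(Y) = 2.94 - 0.69 = 2.25

2.25 bits


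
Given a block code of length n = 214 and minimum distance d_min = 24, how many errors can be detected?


Detection capability = d_min - 1 = 24 - 1 = 23

23 errors


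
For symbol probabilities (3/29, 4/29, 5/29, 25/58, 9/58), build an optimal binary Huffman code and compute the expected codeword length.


Huffman construction (repeatedly merge the two least-probable nodes; each merge adds 1 bit to every symbol beneath it): 3/29 + 4/29 = 7/29; 9/58 + 5/29 = 19/58; 7/29 + 19/58 = 33/58; 25/58 + 33/58 = 1. Resulting codeword lengths (in the order the probabilities were given): (3, 3, 3, 1, 3). L_avg = sum(p_i * l_i) = 3/29*3 + 4/29*3 + 5/29*3 + 25/58*1 + 9/58*3 = 62/29 = 2.1379

2.1379 bits


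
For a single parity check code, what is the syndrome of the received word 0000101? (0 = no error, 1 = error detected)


Syndrome = XOR of all bits = 0 XOR 0 XOR 0 XOR 0 XOR 1 XOR 0 XOR 1 = 0

0


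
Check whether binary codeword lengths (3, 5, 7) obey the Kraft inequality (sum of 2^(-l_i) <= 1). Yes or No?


Kraft sum = sum(2^(-l_i)) = 0.1641, need <= 1. Result: satisfied (a binary prefix-free code with these lengths exists)

Yes


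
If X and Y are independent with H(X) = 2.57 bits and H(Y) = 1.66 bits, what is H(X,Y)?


For independent variables, H(X,Y) = H(X) + H(Y) = 2.57 + 1.66 = 4.23

4.23 bits


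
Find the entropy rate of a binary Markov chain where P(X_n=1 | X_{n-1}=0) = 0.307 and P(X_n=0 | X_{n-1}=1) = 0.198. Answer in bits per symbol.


Stationary distribution: pi_0 = p10/(p01+p10) = 0.3921, pi_1 = 0.6079. Entropy rate H' = pi_0*H(p01) + pi_1*H(p10) = 0.3921*0.8897 + 0.6079*0.7179 = 0.7853

0.7853 bits/symbol


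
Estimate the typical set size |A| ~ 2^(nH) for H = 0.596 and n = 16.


log2|A_typical| = nH = 16 * 0.596 = 9.536, so |A_typical| ~ 2^9.536 = 7.424e+02

7.424e+02


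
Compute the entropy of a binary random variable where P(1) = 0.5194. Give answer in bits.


H = -p*log2(p) - (1-p)*log2(1-p). -0.5194*log2(0.5194) = 0.490876; -0.4806*log2(0.4806) = 0.508038. H = 0.490876 + 0.508038 = 0.9989

0.9989 bits


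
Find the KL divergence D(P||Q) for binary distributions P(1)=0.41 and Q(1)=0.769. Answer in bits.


KL = p*log2(p/q) + (1-p)*log2((1-p)/(1-q)) = 0.41*log2(0.41/0.769) + 0.59*log2(0.59/0.231) = 0.4261

0.4261 bits


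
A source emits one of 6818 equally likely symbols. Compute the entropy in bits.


H = log2(n) = log2(6818) = 12.7351

12.7351 bits


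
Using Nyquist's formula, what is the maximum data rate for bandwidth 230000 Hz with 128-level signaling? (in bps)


Rate = 2 * B * log2(M) = 2 * 230000 * 7.0 = 3220000.0

3220000.0 bps


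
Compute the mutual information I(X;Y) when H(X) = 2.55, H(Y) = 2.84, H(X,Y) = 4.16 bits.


I(X;Y) = H(X) + H(Y) - H(X,Y) = 2.55 + 2.84 - 4.16 = 1.23

1.23 bits


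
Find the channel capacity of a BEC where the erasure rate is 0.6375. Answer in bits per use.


C = 1 - epsilon = 1 - 0.6375 = 0.3625

0.3625 bits


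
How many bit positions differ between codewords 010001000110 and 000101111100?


Count differing positions: . ^ . ^ . . ^ ^ ^ . ^ . = 6 differences

6


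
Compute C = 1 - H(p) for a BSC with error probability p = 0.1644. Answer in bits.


H(p) = -p*log2(p) - (1-p)*log2(1-p) = -0.1644*log2(0.1644) - 0.8356*log2(0.8356) = 0.428216 + 0.216517 = 0.6447. C = 1 - H(p) = 1 - 0.6447 = 0.3553

0.3553 bits


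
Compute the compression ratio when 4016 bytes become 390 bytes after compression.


Ratio = original / compressed = 4016 / 390 = 10.2974

10.2974


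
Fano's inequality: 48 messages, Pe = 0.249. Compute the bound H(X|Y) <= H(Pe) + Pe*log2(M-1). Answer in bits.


H(Pe) = -Pe*log2(Pe) - (1-Pe)*log2(1-Pe) = -0.249*log2(0.249) - 0.751*log2(0.751) = 0.499440 + 0.310250 = 0.8097. Pe*log2(M-1) = 0.249*log2(47) = 1.383093. Bound = H(Pe) + Pe*log2(M-1) = 0.499440 + 0.310250 + 1.383093 = 2.1928

2.1928 bits


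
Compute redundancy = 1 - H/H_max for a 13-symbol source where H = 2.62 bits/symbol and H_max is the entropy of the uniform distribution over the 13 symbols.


H_max = log2(K) = log2(13) = 3.7004 bits/symbol. Redundancy = 1 - H/H_max = 1 - 2.62/3.7004 = 1 - 0.708 = 0.292

0.292


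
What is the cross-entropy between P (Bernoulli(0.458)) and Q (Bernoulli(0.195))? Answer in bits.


H(P,Q) = -p*log2(q) - (1-p)*log2(1-q). -0.458*log2(0.195) = 1.080172; -0.542*log2(0.805) = 0.169613. H(P,Q) = 1.080172 + 0.169613 = 1.2498

1.2498 bits


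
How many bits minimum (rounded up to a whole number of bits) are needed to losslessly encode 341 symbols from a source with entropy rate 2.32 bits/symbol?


Minimum bits >= n * H = 341 * 2.32 = 791.12, rounded up to a whole number of bits = 792

792 bits


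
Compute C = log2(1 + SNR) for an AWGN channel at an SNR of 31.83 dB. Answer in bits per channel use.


SNR_linear = 10^(31.83/10) = 1524.0528; C = log2(1 + SNR_linear) = log2(1 + 1524.0528) = 10.5746

10.5746 bits/channel use


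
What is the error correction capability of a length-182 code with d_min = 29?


Correction capability = floor((d-1)/2) = floor((29-1)/2) = 14

14 errors


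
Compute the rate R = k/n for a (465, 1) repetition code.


Rate = k/n = 1/465

1/465


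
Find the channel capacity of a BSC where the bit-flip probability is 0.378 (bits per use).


H(p) = -p*log2(p) - (1-p)*log2(1-p) = -0.378*log2(0.378) - 0.622*log2(0.622) = 0.530539 + 0.426078 = 0.9566. C = 1 - H(p) = 1 - 0.9566 = 0.0434

0.0434 bits


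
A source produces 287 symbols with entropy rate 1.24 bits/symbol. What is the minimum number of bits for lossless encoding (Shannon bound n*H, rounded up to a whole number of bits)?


Minimum bits >= n * H = 287 * 1.24 = 355.88, rounded up to a whole number of bits = 356

356 bits


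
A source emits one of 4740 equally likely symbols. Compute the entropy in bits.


H = log2(n) = log2(4740) = 12.2107

12.2107 bits


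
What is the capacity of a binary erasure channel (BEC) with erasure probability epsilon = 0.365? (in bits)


C = 1 - epsilon = 1 - 0.365 = 0.635

0.635 bits


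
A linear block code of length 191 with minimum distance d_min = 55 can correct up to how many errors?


Correction capability = floor((d-1)/2) = floor((55-1)/2) = 27

27 errors


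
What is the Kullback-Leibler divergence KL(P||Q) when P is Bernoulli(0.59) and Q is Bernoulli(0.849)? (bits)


KL = p*log2(p/q) + (1-p)*log2((1-p)/(1-q)) = 0.59*log2(0.59/0.849) + 0.41*log2(0.41/0.151) = 0.2811

0.2811 bits


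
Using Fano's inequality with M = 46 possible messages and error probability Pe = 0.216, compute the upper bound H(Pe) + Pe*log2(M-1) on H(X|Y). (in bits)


H(Pe) = -Pe*log2(Pe) - (1-Pe)*log2(1-Pe) = -0.216*log2(0.216) - 0.784*log2(0.784) = 0.477554 + 0.275242 = 0.7528. Pe*log2(M-1) = 0.216*log2(45) = 1.186240. Bound = H(Pe) + Pe*log2(M-1) = 0.477554 + 0.275242 + 1.186240 = 1.939

1.939 bits


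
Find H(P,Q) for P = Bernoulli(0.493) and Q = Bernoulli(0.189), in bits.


H(P,Q) = -p*log2(q) - (1-p)*log2(1-q). -0.493*log2(0.189) = 1.184946; -0.507*log2(0.811) = 0.153229. H(P,Q) = 1.184946 + 0.153229 = 1.3382

1.3382 bits


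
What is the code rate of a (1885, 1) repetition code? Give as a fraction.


Rate = k/n = 1/1885

1/1885


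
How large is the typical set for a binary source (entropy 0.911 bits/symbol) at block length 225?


log2|A_typical| = nH = 225 * 0.911 = 204.975, so |A_typical| ~ 2^204.975 = 5.054e+61

5.054e+61


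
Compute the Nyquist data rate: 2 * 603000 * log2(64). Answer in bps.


Rate = 2 * B * log2(M) = 2 * 603000 * 6.0 = 7236000.0

7236000.0 bps


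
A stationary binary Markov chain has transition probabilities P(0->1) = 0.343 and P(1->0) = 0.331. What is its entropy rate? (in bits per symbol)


Stationary distribution: pi_0 = p10/(p01+p10) = 0.4911, pi_1 = 0.5089. Entropy rate H' = pi_0*H(p01) + pi_1*H(p10) = 0.4911*0.9277 + 0.5089*0.9159 = 0.9217

0.9217 bits/symbol


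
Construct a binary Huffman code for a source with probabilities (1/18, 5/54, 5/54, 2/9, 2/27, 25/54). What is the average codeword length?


Huffman construction (repeatedly merge the two least-probable nodes; each merge adds 1 bit to every symbol beneath it): 1/18 + 2/27 = 7/54; 5/54 + 5/54 = 5/27; 7/54 + 5/27 = 17/54; 2/9 + 17/54 = 29/54; 25/54 + 29/54 = 1. Resulting codeword lengths (in the order the probabilities were given): (4, 4, 4, 2, 4, 1). L_avg = sum(p_i * l_i) = 1/18*4 + 5/54*4 + 5/54*4 + 2/9*2 + 2/27*4 + 25/54*1 = 13/6 = 2.1667

2.1667 bits
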